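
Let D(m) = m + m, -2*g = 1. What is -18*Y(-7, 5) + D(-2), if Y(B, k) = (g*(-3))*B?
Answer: 185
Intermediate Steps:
g = -½ (g = -½*1 = -½ ≈ -0.50000)
D(m) = 2*m
Y(B, k) = 3*B/2 (Y(B, k) = (-½*(-3))*B = 3*B/2)
-18*Y(-7, 5) + D(-2) = -27*(-7) + 2*(-2) = -18*(-21/2) - 4 = 189 - 4 = 185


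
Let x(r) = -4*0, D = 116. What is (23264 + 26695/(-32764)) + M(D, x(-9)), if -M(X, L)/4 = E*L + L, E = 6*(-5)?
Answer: 762195001/32764 ≈ 23263.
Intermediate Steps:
E = -30
x(r) = 0
M(X, L) = 116*L (M(X, L) = -4*(-30*L + L) = -(-116)*L = 116*L)
(23264 + 26695/(-32764)) + M(D, x(-9)) = (23264 + 26695/(-32764)) + 116*0 = (23264 + 26695*(-1/32764)) + 0 = (23264 - 26695/32764) + 0 = 762195001/32764 + 0 = 762195001/32764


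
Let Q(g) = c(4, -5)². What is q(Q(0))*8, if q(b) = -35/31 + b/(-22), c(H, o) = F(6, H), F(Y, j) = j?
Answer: -5064/341 ≈ -14.850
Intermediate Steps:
c(H, o) = H
Q(g) = 16 (Q(g) = 4² = 16)
q(b) = -35/31 - b/22 (q(b) = -35*1/31 + b*(-1/22) = -35/31 - b/22)
q(Q(0))*8 = (-35/31 - 1/22*16)*8 = (-35/31 - 8/11)*8 = -633/341*8 = -5064/341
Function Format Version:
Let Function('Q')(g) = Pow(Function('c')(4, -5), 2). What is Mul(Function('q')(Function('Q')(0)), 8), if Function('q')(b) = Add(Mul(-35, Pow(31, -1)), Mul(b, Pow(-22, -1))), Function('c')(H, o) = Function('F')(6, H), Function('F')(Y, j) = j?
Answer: Rational(-5064, 341) ≈ -14.850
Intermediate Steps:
Function('c')(H, o) = H
Function('Q')(g) = 16 (Function('Q')(g) = Pow(4, 2) = 16)
Function('q')(b) = Add(Rational(-35, 31), Mul(Rational(-1, 22), b)) (Function('q')(b) = Add(Mul(-35, Rational(1, 31)), Mul(b, Rational(-1, 22))) = Add(Rational(-35, 31), Mul(Rational(-1, 22), b)))
Mul(Function('q')(Function('Q')(0)), 8) = Mul(Add(Rational(-35, 31), Mul(Rational(-1, 22), 16)), 8) = Mul(Add(Rational(-35, 31), Rational(-8, 11)), 8) = Mul(Rational(-633, 341), 8) = Rational(-5064, 341)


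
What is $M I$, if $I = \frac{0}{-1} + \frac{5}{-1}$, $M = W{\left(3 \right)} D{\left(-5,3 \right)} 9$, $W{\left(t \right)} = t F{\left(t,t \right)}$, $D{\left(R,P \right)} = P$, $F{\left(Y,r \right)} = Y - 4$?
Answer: $405$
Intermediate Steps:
$F{\left(Y,r \right)} = -4 + Y$ ($F{\left(Y,r \right)} = Y - 4 = -4 + Y$)
$W{\left(t \right)} = t \left(-4 + t\right)$
$M = -81$ ($M = 3 \left(-4 + 3\right) 3 \cdot 9 = 3 \left(-1\right) 3 \cdot 9 = \left(-3\right) 3 \cdot 9 = \left(-9\right) 9 = -81$)
$I = -5$ ($I = 0 \left(-1\right) + 5 \left(-1\right) = 0 - 5 = -5$)
$M I = \left(-81\right) \left(-5\right) = 405$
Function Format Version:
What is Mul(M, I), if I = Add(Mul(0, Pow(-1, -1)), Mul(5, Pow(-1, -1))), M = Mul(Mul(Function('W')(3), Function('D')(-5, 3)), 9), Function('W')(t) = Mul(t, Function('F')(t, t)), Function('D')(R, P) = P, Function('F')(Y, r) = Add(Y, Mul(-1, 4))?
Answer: 405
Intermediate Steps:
Function('F')(Y, r) = Add(-4, Y) (Function('F')(Y, r) = Add(Y, -4) = Add(-4, Y))
Function('W')(t) = Mul(t, Add(-4, t))
M = -81 (M = Mul(Mul(Mul(3, Add(-4, 3)), 3), 9) = Mul(Mul(Mul(3, -1), 3), 9) = Mul(Mul(-3, 3), 9) = Mul(-9, 9) = -81)
I = -5 (I = Add(Mul(0, -1), Mul(5, -1)) = Add(0, -5) = -5)
Mul(M, I) = Mul(-81, -5) = 405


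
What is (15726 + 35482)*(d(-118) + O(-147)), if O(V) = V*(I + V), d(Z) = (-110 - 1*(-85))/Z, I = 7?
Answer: 62178417860/59 ≈ 1.0539e+9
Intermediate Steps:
d(Z) = -25/Z (d(Z) = (-110 + 85)/Z = -25/Z)
O(V) = V*(7 + V)
(15726 + 35482)*(d(-118) + O(-147)) = (15726 + 35482)*(-25/(-118) - 147*(7 - 147)) = 51208*(-25*(-1/118) - 147*(-140)) = 51208*(25/118 + 20580) = 51208*(2428465/118) = 62178417860/59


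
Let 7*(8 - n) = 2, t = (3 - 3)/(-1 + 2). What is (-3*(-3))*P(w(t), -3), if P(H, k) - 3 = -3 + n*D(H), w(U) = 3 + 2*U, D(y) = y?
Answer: 1458/7 ≈ 208.29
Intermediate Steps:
t = 0 (t = 0/1 = 0*1 = 0)
n = 54/7 (n = 8 - ⅐*2 = 8 - 2/7 = 54/7 ≈ 7.7143)
P(H, k) = 54*H/7 (P(H, k) = 3 + (-3 + 54*H/7) = 54*H/7)
(-3*(-3))*P(w(t), -3) = (-3*(-3))*(54*(3 + 2*0)/7) = 9*(54*(3 + 0)/7) = 9*((54/7)*3) = 9*(162/7) = 1458/7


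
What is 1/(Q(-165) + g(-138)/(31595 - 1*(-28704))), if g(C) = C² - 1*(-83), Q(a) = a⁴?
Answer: 60299/44693656506002 ≈ 1.3492e-9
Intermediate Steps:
g(C) = 83 + C² (g(C) = C² + 83 = 83 + C²)
1/(Q(-165) + g(-138)/(31595 - 1*(-28704))) = 1/((-165)⁴ + (83 + (-138)²)/(31595 - 1*(-28704))) = 1/(741200625 + (83 + 19044)/(31595 + 28704)) = 1/(741200625 + 19127/60299) = 1/(44693656506002/60299) = 60299/44693656506002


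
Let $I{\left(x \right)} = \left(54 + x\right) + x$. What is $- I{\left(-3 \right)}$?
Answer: $-48$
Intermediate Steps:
$I{\left(x \right)} = 54 + 2 x$
$- I{\left(-3 \right)} = - (54 + 2 \left(-3\right)) = - (54 - 6) = \left(-1\right) 48 = -48$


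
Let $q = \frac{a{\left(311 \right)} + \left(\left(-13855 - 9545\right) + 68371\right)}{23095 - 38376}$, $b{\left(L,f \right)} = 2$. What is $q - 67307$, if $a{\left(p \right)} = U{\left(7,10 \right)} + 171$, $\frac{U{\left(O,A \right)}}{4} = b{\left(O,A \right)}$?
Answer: $- \frac{146937631}{2183} \approx -67310.0$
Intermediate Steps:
$U{\left(O,A \right)} = 8$ ($U{\left(O,A \right)} = 4 \cdot 2 = 8$)
$a{\left(p \right)} = 179$ ($a{\left(p \right)} = 8 + 171 = 179$)
$q = - \frac{6450}{2183}$ ($q = \frac{179 + \left(\left(-13855 - 9545\right) + 68371\right)}{23095 - 38376} = \frac{179 + \left(-23400 + 68371\right)}{-15281} = \left(179 + 44971\right) \left(- \frac{1}{15281}\right) = 45150 \left(- \frac{1}{15281}\right) = - \frac{6450}{2183} \approx -2.9547$)
$q - 67307 = - \frac{6450}{2183} - 67307 = - \frac{146937631}{2183}$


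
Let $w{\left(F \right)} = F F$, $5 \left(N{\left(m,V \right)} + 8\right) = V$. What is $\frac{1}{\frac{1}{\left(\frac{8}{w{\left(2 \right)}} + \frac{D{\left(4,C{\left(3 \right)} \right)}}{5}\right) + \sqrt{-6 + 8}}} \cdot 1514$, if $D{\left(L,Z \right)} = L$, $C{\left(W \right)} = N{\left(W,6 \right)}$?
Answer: $\frac{21196}{5} + 1514 \sqrt{2} \approx 6380.3$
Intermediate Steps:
$N{\left(m,V \right)} = -8 + \frac{V}{5}$
$C{\left(W \right)} = - \frac{34}{5}$ ($C{\left(W \right)} = -8 + \frac{1}{5} \cdot 6 = -8 + \frac{6}{5} = - \frac{34}{5}$)
$w{\left(F \right)} = F^{2}$
$\frac{1}{\frac{1}{\left(\frac{8}{w{\left(2 \right)}} + \frac{D{\left(4,C{\left(3 \right)} \right)}}{5}\right) + \sqrt{-6 + 8}}} \cdot 1514 = \frac{1}{\frac{1}{\left(\frac{8}{2^{2}} + \frac{4}{5}\right) + \sqrt{-6 + 8}}} \cdot 1514 = \frac{1}{\frac{1}{\left(\frac{8}{4} + 4 \cdot \frac{1}{5}\right) + \sqrt{2}}} \cdot 1514 = \frac{1}{\frac{1}{\left(8 \cdot \frac{1}{4} + \frac{4}{5}\right) + \sqrt{2}}} \cdot 1514 = \frac{1}{\frac{1}{\left(2 + \frac{4}{5}\right) + \sqrt{2}}} \cdot 1514 = \frac{1}{\frac{1}{\frac{14}{5} + \sqrt{2}}} \cdot 1514 = \left(\frac{14}{5} + \sqrt{2}\right) 1514 = \frac{21196}{5} + 1514 \sqrt{2}$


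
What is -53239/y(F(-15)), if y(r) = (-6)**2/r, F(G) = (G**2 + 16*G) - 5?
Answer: 266195/9 ≈ 29577.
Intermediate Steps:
F(G) = -5 + G**2 + 16*G
y(r) = 36/r
-53239/y(F(-15)) = -53239/(36/(-5 + (-15)**2 + 16*(-15))) = -53239/(36/(-5 + 225 - 240)) = -53239/(36/(-20)) = -53239/(36*(-1/20)) = -53239/(-9/5) = -53239*(-5/9) = 266195/9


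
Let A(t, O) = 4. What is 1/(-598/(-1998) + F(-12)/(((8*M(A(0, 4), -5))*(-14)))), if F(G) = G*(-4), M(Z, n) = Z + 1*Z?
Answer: 55944/13747 ≈ 4.0695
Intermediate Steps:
M(Z, n) = 2*Z (M(Z, n) = Z + Z = 2*Z)
F(G) = -4*G
1/(-598/(-1998) + F(-12)/(((8*M(A(0, 4), -5))*(-14)))) = 1/(-598/(-1998) + (-4*(-12))/(((8*(2*4))*(-14)))) = 1/(-598*(-1/1998) + 48/(((8*8)*(-14)))) = 1/(299/999 + 48/((64*(-14)))) = 1/(299/999 + 48/(-896)) = 1/(299/999 + 48*(-1/896)) = 1/(299/999 - 3/56) = 1/(13747/55944) = 55944/13747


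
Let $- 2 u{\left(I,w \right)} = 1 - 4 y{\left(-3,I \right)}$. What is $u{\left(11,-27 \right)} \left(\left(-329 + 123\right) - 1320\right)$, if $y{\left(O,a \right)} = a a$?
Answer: $-368529$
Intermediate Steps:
$y{\left(O,a \right)} = a^{2}$
$u{\left(I,w \right)} = - \frac{1}{2} + 2 I^{2}$ ($u{\left(I,w \right)} = - \frac{1 - 4 I^{2}}{2} = - \frac{1}{2} + 2 I^{2}$)
$u{\left(11,-27 \right)} \left(\left(-329 + 123\right) - 1320\right) = \left(- \frac{1}{2} + 2 \cdot 11^{2}\right) \left(\left(-329 + 123\right) - 1320\right) = \left(- \frac{1}{2} + 2 \cdot 121\right) \left(-206 - 1320\right) = \left(- \frac{1}{2} + 242\right) \left(-1526\right) = \frac{483}{2} \left(-1526\right) = -368529$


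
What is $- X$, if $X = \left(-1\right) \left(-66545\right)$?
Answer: $-66545$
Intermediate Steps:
$X = 66545$
$- X = \left(-1\right) 66545 = -66545$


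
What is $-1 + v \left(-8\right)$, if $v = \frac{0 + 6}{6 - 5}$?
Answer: $-49$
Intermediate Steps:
$v = 6$ ($v = \frac{6}{1} = 6 \cdot 1 = 6$)
$-1 + v \left(-8\right) = -1 + 6 \left(-8\right) = -1 - 48 = -49$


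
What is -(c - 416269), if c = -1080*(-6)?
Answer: 409789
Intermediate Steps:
c = 6480
-(c - 416269) = -(6480 - 416269) = -1*(-409789) = 409789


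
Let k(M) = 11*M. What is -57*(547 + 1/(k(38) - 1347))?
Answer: -28965234/929 ≈ -31179.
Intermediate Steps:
-57*(547 + 1/(k(38) - 1347)) = -57*(547 + 1/(11*38 - 1347)) = -57*(547 + 1/(418 - 1347)) = -57*(547 + 1/(-929)) = -57*(547 - 1/929) = -57*508162/929 = -28965234/929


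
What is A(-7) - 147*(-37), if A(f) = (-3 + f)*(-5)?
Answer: 5489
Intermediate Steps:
A(f) = 15 - 5*f
A(-7) - 147*(-37) = (15 - 5*(-7)) - 147*(-37) = (15 + 35) + 5439 = 50 + 5439 = 5489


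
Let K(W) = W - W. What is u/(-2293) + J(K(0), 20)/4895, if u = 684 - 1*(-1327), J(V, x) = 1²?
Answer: -9841552/11224235 ≈ -0.87681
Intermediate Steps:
K(W) = 0
J(V, x) = 1
u = 2011 (u = 684 + 1327 = 2011)
u/(-2293) + J(K(0), 20)/4895 = 2011/(-2293) + 1/4895 = 2011*(-1/2293) + 1*(1/4895) = -2011/2293 + 1/4895 = -9841552/11224235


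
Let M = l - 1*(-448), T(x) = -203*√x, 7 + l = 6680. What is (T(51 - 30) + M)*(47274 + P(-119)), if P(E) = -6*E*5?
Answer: 362060124 - 10321332*√21 ≈ 3.1476e+8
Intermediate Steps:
l = 6673 (l = -7 + 6680 = 6673)
P(E) = -30*E
M = 7121 (M = 6673 - 1*(-448) = 6673 + 448 = 7121)
(T(51 - 30) + M)*(47274 + P(-119)) = (-203*√(51 - 30) + 7121)*(47274 - 30*(-119)) = (-203*√21 + 7121)*(47274 + 3570) = (7121 - 203*√21)*50844 = 362060124 - 10321332*√21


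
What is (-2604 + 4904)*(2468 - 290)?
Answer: 5009400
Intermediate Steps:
(-2604 + 4904)*(2468 - 290) = 2300*2178 = 5009400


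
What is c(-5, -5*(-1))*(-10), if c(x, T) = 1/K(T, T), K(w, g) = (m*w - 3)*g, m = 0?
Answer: ⅔ ≈ 0.66667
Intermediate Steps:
K(w, g) = -3*g (K(w, g) = (0*w - 3)*g = (0 - 3)*g = -3*g)
c(x, T) = -1/(3*T) (c(x, T) = 1/(-3*T) = -1/(3*T))
c(-5, -5*(-1))*(-10) = -1/(3*((-5*(-1))))*(-10) = -⅓/5*(-10) = -⅓*⅕*(-10) = -1/15*(-10) = ⅔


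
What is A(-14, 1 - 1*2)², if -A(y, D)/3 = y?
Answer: 1764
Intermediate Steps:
A(y, D) = -3*y
A(-14, 1 - 1*2)² = (-3*(-14))² = 42² = 1764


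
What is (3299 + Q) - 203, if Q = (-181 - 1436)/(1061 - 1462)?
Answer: 1243113/401 ≈ 3100.0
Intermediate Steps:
Q = 1617/401 (Q = -1617/(-401) = -1617*(-1/401) = 1617/401 ≈ 4.0324)
(3299 + Q) - 203 = (3299 + 1617/401) - 203 = 1324516/401 - 203 = 1243113/401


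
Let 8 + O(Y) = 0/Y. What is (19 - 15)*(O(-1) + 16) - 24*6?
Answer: -112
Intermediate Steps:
O(Y) = -8 (O(Y) = -8 + 0/Y = -8 + 0 = -8)
(19 - 15)*(O(-1) + 16) - 24*6 = (19 - 15)*(-8 + 16) - 24*6 = 4*8 - 144 = 32 - 144 = -112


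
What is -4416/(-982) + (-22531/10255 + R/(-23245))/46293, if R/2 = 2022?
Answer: 374853272964119/83358266908245 ≈ 4.4969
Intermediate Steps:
R = 4044 (R = 2*2022 = 4044)
-4416/(-982) + (-22531/10255 + R/(-23245))/46293 = -4416/(-982) + (-22531/10255 + 4044/(-23245))/46293 = -4416*(-1/982) + (-22531*1/10255 + 4044*(-1/23245))*(1/46293) = 2208/491 + (-22531/10255 - 4044/23245)*(1/46293) = 2208/491 - 113040863/47675495*1/46293 = 2208/491 - 8695451/169772437695 = 374853272964119/83358266908245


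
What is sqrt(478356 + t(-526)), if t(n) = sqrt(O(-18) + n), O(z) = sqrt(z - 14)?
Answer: sqrt(478356 + sqrt(2)*sqrt(-263 + 2*I*sqrt(2))) ≈ 691.63 + 0.017*I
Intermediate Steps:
O(z) = sqrt(-14 + z)
t(n) = sqrt(n + 4*I*sqrt(2)) (t(n) = sqrt(sqrt(-14 - 18) + n) = sqrt(sqrt(-32) + n) = sqrt(4*I*sqrt(2) + n) = sqrt(n + 4*I*sqrt(2)))
sqrt(478356 + t(-526)) = sqrt(478356 + sqrt(-526 + 4*I*sqrt(2)))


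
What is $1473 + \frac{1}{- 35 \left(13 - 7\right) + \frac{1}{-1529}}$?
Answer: $\frac{472965514}{321091} \approx 1473.0$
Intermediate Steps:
$1473 + \frac{1}{- 35 \left(13 - 7\right) + \frac{1}{-1529}} = 1473 + \frac{1}{\left(-35\right) 6 - \frac{1}{1529}} = 1473 + \frac{1}{-210 - \frac{1}{1529}} = 1473 + \frac{1}{- \frac{321091}{1529}} = 1473 - \frac{1529}{321091} = \frac{472965514}{321091}$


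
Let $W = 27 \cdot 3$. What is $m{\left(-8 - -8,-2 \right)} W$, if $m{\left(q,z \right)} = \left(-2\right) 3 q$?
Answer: $0$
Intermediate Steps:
$m{\left(q,z \right)} = - 6 q$
$W = 81$
$m{\left(-8 - -8,-2 \right)} W = - 6 \left(-8 - -8\right) 81 = - 6 \left(-8 + 8\right) 81 = \left(-6\right) 0 \cdot 81 = 0 \cdot 81 = 0$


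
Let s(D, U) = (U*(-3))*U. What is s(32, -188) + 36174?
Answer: -69858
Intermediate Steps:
s(D, U) = -3*U² (s(D, U) = (-3*U)*U = -3*U²)
s(32, -188) + 36174 = -3*(-188)² + 36174 = -3*35344 + 36174 = -106032 + 36174 = -69858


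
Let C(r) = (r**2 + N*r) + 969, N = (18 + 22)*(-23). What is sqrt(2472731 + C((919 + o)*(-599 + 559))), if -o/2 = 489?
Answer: 10*sqrt(58721) ≈ 2423.2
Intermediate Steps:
o = -978 (o = -2*489 = -978)
N = -920 (N = 40*(-23) = -920)
C(r) = 969 + r**2 - 920*r (C(r) = (r**2 - 920*r) + 969 = 969 + r**2 - 920*r)
sqrt(2472731 + C((919 + o)*(-599 + 559))) = sqrt(2472731 + (969 + ((919 - 978)*(-599 + 559))**2 - 920*(919 - 978)*(-599 + 559))) = sqrt(2472731 + (969 + (-59*(-40))**2 - (-54280)*(-40))) = sqrt(2472731 + (969 + 2360**2 - 920*2360)) = sqrt(2472731 + (969 + 5569600 - 2171200)) = sqrt(2472731 + 3399369) = sqrt(5872100) = 10*sqrt(58721)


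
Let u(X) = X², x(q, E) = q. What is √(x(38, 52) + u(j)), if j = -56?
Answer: 23*√6 ≈ 56.338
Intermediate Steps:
√(x(38, 52) + u(j)) = √(38 + (-56)²) = √(38 + 3136) = √3174 = 23*√6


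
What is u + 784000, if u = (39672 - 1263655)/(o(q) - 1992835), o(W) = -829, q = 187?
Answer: 1563033799983/1993664 ≈ 7.8400e+5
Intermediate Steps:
u = 1223983/1993664 (u = (39672 - 1263655)/(-829 - 1992835) = -1223983/(-1993664) = -1223983*(-1/1993664) = 1223983/1993664 ≈ 0.61394)
u + 784000 = 1223983/1993664 + 784000 = 1563033799983/1993664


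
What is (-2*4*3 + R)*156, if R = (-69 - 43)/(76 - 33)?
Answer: -178464/43 ≈ -4150.3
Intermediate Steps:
R = -112/43 ≈ -2.6047
(-2*4*3 + R)*156 = (-2*4*3 - 112/43)*156 = (-8*3 - 112/43)*156 = (-24 - 112/43)*156 = -1144/43*156 = -178464/43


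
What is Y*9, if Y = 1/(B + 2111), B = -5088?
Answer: -9/2977 ≈ -0.0030232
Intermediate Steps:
Y = -1/2977 (Y = 1/(-5088 + 2111) = 1/(-2977) = -1/2977 ≈ -0.00033591)
Y*9 = -1/2977*9 = -9/2977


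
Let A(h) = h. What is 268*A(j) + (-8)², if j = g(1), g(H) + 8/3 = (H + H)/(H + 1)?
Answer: -1148/3 ≈ -382.67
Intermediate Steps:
g(H) = -8/3 + 2*H/(1 + H) (g(H) = -8/3 + (H + H)/(H + 1) = -8/3 + (2*H)/(1 + H) = -8/3 + 2*H/(1 + H))
j = -5/3 (j = 2*(-4 - 1*1)/(3*(1 + 1)) = (⅔)*(-4 - 1)/2 = (⅔)*(½)*(-5) = -5/3 ≈ -1.6667)
268*A(j) + (-8)² = 268*(-5/3) + (-8)² = -1340/3 + 64 = -1148/3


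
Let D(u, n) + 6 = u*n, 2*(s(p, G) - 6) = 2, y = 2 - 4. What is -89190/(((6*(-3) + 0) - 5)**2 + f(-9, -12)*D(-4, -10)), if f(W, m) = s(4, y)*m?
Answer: 89190/2327 ≈ 38.328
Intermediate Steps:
y = -2
s(p, G) = 7 (s(p, G) = 6 + (1/2)*2 = 6 + 1 = 7)
f(W, m) = 7*m
D(u, n) = -6 + n*u (D(u, n) = -6 + u*n = -6 + n*u)
-89190/(((6*(-3) + 0) - 5)**2 + f(-9, -12)*D(-4, -10)) = -89190/(((6*(-3) + 0) - 5)**2 + (7*(-12))*(-6 - 10*(-4))) = -89190/(((-18 + 0) - 5)**2 - 84*(-6 + 40)) = -89190/((-18 - 5)**2 - 84*34) = -89190/((-23)**2 - 2856) = -89190/(529 - 2856) = -89190/(-2327) = -89190*(-1/2327) = 89190/2327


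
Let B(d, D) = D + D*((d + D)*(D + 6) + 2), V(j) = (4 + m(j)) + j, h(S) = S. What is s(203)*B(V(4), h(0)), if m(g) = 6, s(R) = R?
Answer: 0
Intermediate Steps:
V(j) = 10 + j (V(j) = (4 + 6) + j = 10 + j)
B(d, D) = D + D*(2 + (6 + D)*(D + d)) (B(d, D) = D + D*((D + d)*(6 + D) + 2) = D + D*((6 + D)*(D + d) + 2) = D + D*(2 + (6 + D)*(D + d)))
s(203)*B(V(4), h(0)) = 203*(0*(3 + 0² + 6*0 + 6*(10 + 4) + 0*(10 + 4))) = 203*(0*(3 + 0 + 0 + 6*14 + 0*14)) = 203*(0*(3 + 0 + 0 + 84 + 0)) = 203*(0*87) = 203*0 = 0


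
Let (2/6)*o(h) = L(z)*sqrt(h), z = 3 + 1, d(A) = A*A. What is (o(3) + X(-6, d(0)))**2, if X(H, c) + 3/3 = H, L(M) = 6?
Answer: 1021 - 252*sqrt(3) ≈ 584.52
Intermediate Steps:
d(A) = A**2
z = 4
X(H, c) = -1 + H
o(h) = 18*sqrt(h) (o(h) = 3*(6*sqrt(h)) = 18*sqrt(h))
(o(3) + X(-6, d(0)))**2 = (18*sqrt(3) + (-1 - 6))**2 = (18*sqrt(3) - 7)**2 = (-7 + 18*sqrt(3))**2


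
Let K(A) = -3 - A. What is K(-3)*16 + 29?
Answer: 29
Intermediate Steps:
K(-3)*16 + 29 = (-3 - 1*(-3))*16 + 29 = (-3 + 3)*16 + 29 = 0*16 + 29 = 0 + 29 = 29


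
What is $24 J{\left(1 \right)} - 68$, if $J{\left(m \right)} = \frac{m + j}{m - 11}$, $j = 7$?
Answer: $- \frac{436}{5} \approx -87.2$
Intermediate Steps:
$J{\left(m \right)} = \frac{7 + m}{-11 + m}$ ($J{\left(m \right)} = \frac{m + 7}{m - 11} = \frac{7 + m}{-11 + m}$)
$24 J{\left(1 \right)} - 68 = 24 \frac{7 + 1}{-11 + 1} - 68 = 24 \frac{1}{-10} \cdot 8 - 68 = 24 \left(\left(- \frac{1}{10}\right) 8\right) - 68 = 24 \left(- \frac{4}{5}\right) - 68 = - \frac{96}{5} - 68 = - \frac{436}{5}$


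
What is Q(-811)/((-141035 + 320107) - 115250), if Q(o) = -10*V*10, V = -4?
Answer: 200/31911 ≈ 0.0062674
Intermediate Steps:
Q(o) = 400 (Q(o) = -10*(-4)*10 = 40*10 = 400)
Q(-811)/((-141035 + 320107) - 115250) = 400/((-141035 + 320107) - 115250) = 400/(179072 - 115250) = 400/63822 = 400*(1/63822) = 200/31911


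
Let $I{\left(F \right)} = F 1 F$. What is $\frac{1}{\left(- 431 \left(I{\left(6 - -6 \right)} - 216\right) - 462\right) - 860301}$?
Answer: $- \frac{1}{829731} \approx -1.2052 \cdot 10^{-6}$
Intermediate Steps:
$I{\left(F \right)} = F^{2}$ ($I{\left(F \right)} = F F = F^{2}$)
$\frac{1}{\left(- 431 \left(I{\left(6 - -6 \right)} - 216\right) - 462\right) - 860301} = \frac{1}{\left(- 431 \left(\left(6 - -6\right)^{2} - 216\right) - 462\right) - 860301} = \frac{1}{\left(- 431 \left(\left(6 + 6\right)^{2} - 216\right) - 462\right) - 860301} = \frac{1}{\left(- 431 \left(12^{2} - 216\right) - 462\right) - 860301} = \frac{1}{\left(- 431 \left(144 - 216\right) - 462\right) - 860301} = \frac{1}{\left(\left(-431\right) \left(-72\right) - 462\right) - 860301} = \frac{1}{\left(31032 - 462\right) - 860301} = \frac{1}{30570 - 860301} = \frac{1}{-829731} = - \frac{1}{829731}$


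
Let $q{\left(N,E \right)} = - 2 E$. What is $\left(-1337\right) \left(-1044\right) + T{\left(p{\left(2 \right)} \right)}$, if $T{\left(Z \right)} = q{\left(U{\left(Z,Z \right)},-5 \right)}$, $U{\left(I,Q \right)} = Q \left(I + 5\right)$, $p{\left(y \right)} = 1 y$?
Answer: $1395838$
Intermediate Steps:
$p{\left(y \right)} = y$
$U{\left(I,Q \right)} = Q \left(5 + I\right)$
$T{\left(Z \right)} = 10$ ($T{\left(Z \right)} = \left(-2\right) \left(-5\right) = 10$)
$\left(-1337\right) \left(-1044\right) + T{\left(p{\left(2 \right)} \right)} = \left(-1337\right) \left(-1044\right) + 10 = 1395828 + 10 = 1395838$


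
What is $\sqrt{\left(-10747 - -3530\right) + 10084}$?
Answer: $\sqrt{2867} \approx 53.544$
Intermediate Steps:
$\sqrt{\left(-10747 - -3530\right) + 10084} = \sqrt{\left(-10747 + 3530\right) + 10084} = \sqrt{-7217 + 10084} = \sqrt{2867}$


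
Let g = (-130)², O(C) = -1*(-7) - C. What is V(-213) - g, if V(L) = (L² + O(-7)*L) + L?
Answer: 25274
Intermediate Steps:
O(C) = 7 - C
g = 16900
V(L) = L² + 15*L (V(L) = (L² + (7 - 1*(-7))*L) + L = (L² + (7 + 7)*L) + L = (L² + 14*L) + L = L² + 15*L)
V(-213) - g = -213*(15 - 213) - 1*16900 = -213*(-198) - 16900 = 42174 - 16900 = 25274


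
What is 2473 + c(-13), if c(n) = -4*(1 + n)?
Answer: 2521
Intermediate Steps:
c(n) = -4 - 4*n
2473 + c(-13) = 2473 + (-4 - 4*(-13)) = 2473 + (-4 + 52) = 2473 + 48 = 2521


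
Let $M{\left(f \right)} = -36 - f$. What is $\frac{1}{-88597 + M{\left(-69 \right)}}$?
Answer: $- \frac{1}{88564} \approx -1.1291 \cdot 10^{-5}$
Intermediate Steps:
$\frac{1}{-88597 + M{\left(-69 \right)}} = \frac{1}{-88597 - -33} = \frac{1}{-88597 + \left(-36 + 69\right)} = \frac{1}{-88597 + 33} = \frac{1}{-88564} = - \frac{1}{88564}$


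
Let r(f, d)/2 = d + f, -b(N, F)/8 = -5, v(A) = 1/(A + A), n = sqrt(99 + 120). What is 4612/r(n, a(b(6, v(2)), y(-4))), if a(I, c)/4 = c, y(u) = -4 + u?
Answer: -73792/805 - 2306*sqrt(219)/805 ≈ -134.06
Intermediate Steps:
n = sqrt(219) ≈ 14.799
v(A) = 1/(2*A)
b(N, F) = 40 (b(N, F) = -8*(-5) = 40)
a(I, c) = 4*c
r(f, d) = 2*d + 2*f (r(f, d) = 2*(d + f) = 2*d + 2*f)
4612/r(n, a(b(6, v(2)), y(-4))) = 4612/(2*(4*(-4 - 4)) + 2*sqrt(219)) = 4612/(2*(4*(-8)) + 2*sqrt(219)) = 4612/(2*(-32) + 2*sqrt(219)) = 4612/(-64 + 2*sqrt(219))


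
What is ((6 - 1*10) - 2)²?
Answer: 36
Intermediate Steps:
((6 - 1*10) - 2)² = ((6 - 10) - 2)² = (-4 - 2)² = (-6)² = 36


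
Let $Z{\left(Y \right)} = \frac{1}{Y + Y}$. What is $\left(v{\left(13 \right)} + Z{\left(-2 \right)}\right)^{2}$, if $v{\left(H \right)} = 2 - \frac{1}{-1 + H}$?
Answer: $\frac{25}{9} \approx 2.7778$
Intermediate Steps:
$Z{\left(Y \right)} = \frac{1}{2 Y}$
$\left(v{\left(13 \right)} + Z{\left(-2 \right)}\right)^{2} = \left(\frac{-3 + 2 \cdot 13}{-1 + 13} + \frac{1}{2 \left(-2\right)}\right)^{2} = \left(\frac{-3 + 26}{12} + \frac{1}{2} \left(- \frac{1}{2}\right)\right)^{2} = \left(\frac{1}{12} \cdot 23 - \frac{1}{4}\right)^{2} = \left(\frac{23}{12} - \frac{1}{4}\right)^{2} = \left(\frac{5}{3}\right)^{2} = \frac{25}{9}$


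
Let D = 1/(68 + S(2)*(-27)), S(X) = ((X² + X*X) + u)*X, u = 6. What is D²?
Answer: 1/473344 ≈ 2.1126e-6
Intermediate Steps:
S(X) = X*(6 + 2*X²) (S(X) = ((X² + X*X) + 6)*X = ((X² + X²) + 6)*X = (2*X² + 6)*X = (6 + 2*X²)*X = X*(6 + 2*X²))
D = -1/688 (D = 1/(68 + (2*2*(3 + 2²))*(-27)) = 1/(68 + (2*2*(3 + 4))*(-27)) = 1/(68 + (2*2*7)*(-27)) = 1/(68 + 28*(-27)) = 1/(68 - 756) = 1/(-688) = -1/688 ≈ -0.0014535)
D² = (-1/688)² = 1/473344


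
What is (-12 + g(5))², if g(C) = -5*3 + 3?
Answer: 576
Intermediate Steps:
g(C) = -12 (g(C) = -15 + 3 = -12)
(-12 + g(5))² = (-12 - 12)² = (-24)² = 576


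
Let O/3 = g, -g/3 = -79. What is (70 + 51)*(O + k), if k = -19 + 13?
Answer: 85305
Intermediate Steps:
g = 237 (g = -3*(-79) = 237)
k = -6
O = 711 (O = 3*237 = 711)
(70 + 51)*(O + k) = (70 + 51)*(711 - 6) = 121*705 = 85305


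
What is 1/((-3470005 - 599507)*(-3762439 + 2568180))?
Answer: 1/4860051331608 ≈ 2.0576e-13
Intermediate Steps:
1/((-3470005 - 599507)*(-3762439 + 2568180)) = 1/(-4069512*(-1194259)) = 1/4860051331608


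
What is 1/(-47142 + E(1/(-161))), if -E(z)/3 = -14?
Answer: -1/47100 ≈ -2.1231e-5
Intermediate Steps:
E(z) = 42 (E(z) = -3*(-14) = 42)
1/(-47142 + E(1/(-161))) = 1/(-47142 + 42) = 1/(-47100) = -1/47100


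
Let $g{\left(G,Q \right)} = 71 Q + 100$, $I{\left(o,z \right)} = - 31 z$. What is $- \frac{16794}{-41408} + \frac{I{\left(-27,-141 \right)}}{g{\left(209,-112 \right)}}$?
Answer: $- \frac{6140985}{40641952} \approx -0.1511$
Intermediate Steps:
$g{\left(G,Q \right)} = 100 + 71 Q$
$- \frac{16794}{-41408} + \frac{I{\left(-27,-141 \right)}}{g{\left(209,-112 \right)}} = - \frac{16794}{-41408} + \frac{\left(-31\right) \left(-141\right)}{100 + 71 \left(-112\right)} = \left(-16794\right) \left(- \frac{1}{41408}\right) + \frac{4371}{100 - 7952} = \frac{8397}{20704} + \frac{4371}{-7852} = \frac{8397}{20704} + 4371 \left(- \frac{1}{7852}\right) = \frac{8397}{20704} - \frac{4371}{7852} = - \frac{6140985}{40641952}$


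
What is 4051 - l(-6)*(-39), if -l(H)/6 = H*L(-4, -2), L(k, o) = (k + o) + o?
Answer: -7181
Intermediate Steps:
L(k, o) = k + 2*o
l(H) = 48*H (l(H) = -6*H*(-4 + 2*(-2)) = -6*H*(-4 - 4) = -6*H*(-8) = -(-48)*H = 48*H)
4051 - l(-6)*(-39) = 4051 - 48*(-6)*(-39) = 4051 - (-288)*(-39) = 4051 - 1*11232 = 4051 - 11232 = -7181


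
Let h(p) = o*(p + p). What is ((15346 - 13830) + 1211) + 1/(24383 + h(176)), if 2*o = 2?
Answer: 67452346/24735 ≈ 2727.0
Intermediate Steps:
o = 1 (o = (½)*2 = 1)
h(p) = 2*p (h(p) = 1*(p + p) = 1*(2*p) = 2*p)
((15346 - 13830) + 1211) + 1/(24383 + h(176)) = ((15346 - 13830) + 1211) + 1/(24383 + 2*176) = (1516 + 1211) + 1/(24383 + 352) = 2727 + 1/24735 = 67452346/24735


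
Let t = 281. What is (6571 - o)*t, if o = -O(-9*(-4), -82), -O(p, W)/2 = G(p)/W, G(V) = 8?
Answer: 75706739/41 ≈ 1.8465e+6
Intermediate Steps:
O(p, W) = -16/W
o = -8/41 (o = -(-16)/(-82) = -(-16)*(-1)/82 = -1*8/41 = -8/41 ≈ -0.19512)
(6571 - o)*t = (6571 - 1*(-8/41))*281 = (6571 + 8/41)*281 = (269419/41)*281 = 75706739/41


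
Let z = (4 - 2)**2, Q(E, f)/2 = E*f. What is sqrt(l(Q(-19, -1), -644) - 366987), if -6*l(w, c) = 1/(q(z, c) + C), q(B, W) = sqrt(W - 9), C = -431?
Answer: sqrt(6)*sqrt((949028381 - 2201922*I*sqrt(653))/(-431 + I*sqrt(653)))/6 ≈ 1.8856e-8 + 605.79*I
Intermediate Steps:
Q(E, f) = 2*E*f (Q(E, f) = 2*(E*f) = 2*E*f)
z = 4 (z = 2**2 = 4)
q(B, W) = sqrt(-9 + W)
l(w, c) = -1/(6*(-431 + sqrt(-9 + c))) (l(w, c) = -1/(6*(sqrt(-9 + c) - 431)) = -1/(6*(-431 + sqrt(-9 + c))))
sqrt(l(Q(-19, -1), -644) - 366987) = sqrt(-1/(-2586 + 6*sqrt(-9 - 644)) - 366987) = sqrt(-1/(-2586 + 6*sqrt(-653)) - 366987) = sqrt(-1/(-2586 + 6*(I*sqrt(653))) - 366987) = sqrt(-1/(-2586 + 6*I*sqrt(653)) - 366987) = sqrt(-366987 - 1/(-2586 + 6*I*sqrt(653)))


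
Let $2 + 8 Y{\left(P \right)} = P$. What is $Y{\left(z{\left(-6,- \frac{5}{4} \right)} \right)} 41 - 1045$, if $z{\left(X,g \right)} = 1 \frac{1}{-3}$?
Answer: $- \frac{25367}{24} \approx -1057.0$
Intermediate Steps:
$z{\left(X,g \right)} = - \frac{1}{3}$ ($z{\left(X,g \right)} = 1 \left(- \frac{1}{3}\right) = - \frac{1}{3}$)
$Y{\left(P \right)} = - \frac{1}{4} + \frac{P}{8}$
$Y{\left(z{\left(-6,- \frac{5}{4} \right)} \right)} 41 - 1045 = \left(- \frac{1}{4} + \frac{1}{8} \left(- \frac{1}{3}\right)\right) 41 - 1045 = \left(- \frac{1}{4} - \frac{1}{24}\right) 41 - 1045 = \left(- \frac{7}{24}\right) 41 - 1045 = - \frac{287}{24} - 1045 = - \frac{25367}{24}$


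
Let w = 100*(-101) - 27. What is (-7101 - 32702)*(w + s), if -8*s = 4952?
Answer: 427723038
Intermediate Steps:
s = -619 (s = -⅛*4952 = -619)
w = -10127 (w = -10100 - 27 = -10127)
(-7101 - 32702)*(w + s) = (-7101 - 32702)*(-10127 - 619) = -39803*(-10746) = 427723038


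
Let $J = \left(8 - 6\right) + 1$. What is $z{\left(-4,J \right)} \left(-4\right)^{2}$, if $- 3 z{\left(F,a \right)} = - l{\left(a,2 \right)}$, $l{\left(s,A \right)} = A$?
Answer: $\frac{32}{3} \approx 10.667$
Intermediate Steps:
$J = 3$ ($J = 2 + 1 = 3$)
$z{\left(F,a \right)} = \frac{2}{3}$ ($z{\left(F,a \right)} = - \frac{\left(-1\right) 2}{3} = \left(- \frac{1}{3}\right) \left(-2\right) = \frac{2}{3}$)
$z{\left(-4,J \right)} \left(-4\right)^{2} = \frac{2 \left(-4\right)^{2}}{3} = \frac{2}{3} \cdot 16 = \frac{32}{3}$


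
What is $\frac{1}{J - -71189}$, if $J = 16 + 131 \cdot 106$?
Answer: $\frac{1}{85091} \approx 1.1752 \cdot 10^{-5}$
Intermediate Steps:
$J = 13902$ ($J = 16 + 13886 = 13902$)
$\frac{1}{J - -71189} = \frac{1}{13902 - -71189} = \frac{1}{13902 + 71189} = \frac{1}{85091}$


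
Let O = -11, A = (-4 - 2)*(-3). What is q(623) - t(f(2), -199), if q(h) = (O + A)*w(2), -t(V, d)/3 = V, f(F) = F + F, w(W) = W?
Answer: 26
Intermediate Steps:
f(F) = 2*F
t(V, d) = -3*V
A = 18 (A = -6*(-3) = 18)
q(h) = 14 (q(h) = (-11 + 18)*2 = 7*2 = 14)
q(623) - t(f(2), -199) = 14 - (-3)*2*2 = 14 - (-3)*4 = 14 - 1*(-12) = 14 + 12 = 26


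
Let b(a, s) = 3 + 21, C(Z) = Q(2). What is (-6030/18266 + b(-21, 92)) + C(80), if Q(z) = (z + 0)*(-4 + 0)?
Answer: 143113/9133 ≈ 15.670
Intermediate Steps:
Q(z) = -4*z (Q(z) = z*(-4) = -4*z)
C(Z) = -8 (C(Z) = -4*2 = -8)
b(a, s) = 24
(-6030/18266 + b(-21, 92)) + C(80) = (-6030/18266 + 24) - 8 = (-6030*1/18266 + 24) - 8 = (-3015/9133 + 24) - 8 = 216177/9133 - 8 = 143113/9133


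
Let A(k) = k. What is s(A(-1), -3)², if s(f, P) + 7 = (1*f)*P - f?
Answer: 9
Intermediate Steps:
s(f, P) = -7 - f + P*f (s(f, P) = -7 + ((1*f)*P - f) = -7 + (f*P - f) = -7 + (P*f - f) = -7 + (-f + P*f) = -7 - f + P*f)
s(A(-1), -3)² = (-7 - 1*(-1) - 3*(-1))² = (-7 + 1 + 3)² = (-3)² = 9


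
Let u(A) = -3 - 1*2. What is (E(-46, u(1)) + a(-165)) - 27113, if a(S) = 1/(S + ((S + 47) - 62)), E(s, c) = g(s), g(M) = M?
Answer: -9369856/345 ≈ -27159.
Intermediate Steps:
u(A) = -5 (u(A) = -3 - 2 = -5)
E(s, c) = s
a(S) = 1/(-15 + 2*S) (a(S) = 1/(S + ((47 + S) - 62)) = 1/(S + (-15 + S)) = 1/(-15 + 2*S))
(E(-46, u(1)) + a(-165)) - 27113 = (-46 + 1/(-15 + 2*(-165))) - 27113 = (-46 + 1/(-15 - 330)) - 27113 = (-46 + 1/(-345)) - 27113 = (-46 - 1/345) - 27113 = -15871/345 - 27113 = -9369856/345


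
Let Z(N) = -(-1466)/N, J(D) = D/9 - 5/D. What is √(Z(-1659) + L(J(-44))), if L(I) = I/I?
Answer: √320187/1659 ≈ 0.34108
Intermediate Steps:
J(D) = -5/D + D/9 (J(D) = D*(⅑) - 5/D = D/9 - 5/D = -5/D + D/9)
L(I) = 1
Z(N) = 1466/N
√(Z(-1659) + L(J(-44))) = √(1466/(-1659) + 1) = √(1466*(-1/1659) + 1) = √(-1466/1659 + 1) = √(193/1659) = √320187/1659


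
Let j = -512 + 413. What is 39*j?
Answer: -3861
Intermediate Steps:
j = -99
39*j = 39*(-99) = -3861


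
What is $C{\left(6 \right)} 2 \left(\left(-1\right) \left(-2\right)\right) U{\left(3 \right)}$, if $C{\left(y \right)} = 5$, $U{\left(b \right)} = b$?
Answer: $60$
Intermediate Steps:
$C{\left(6 \right)} 2 \left(\left(-1\right) \left(-2\right)\right) U{\left(3 \right)} = 5 \cdot 2 \left(\left(-1\right) \left(-2\right)\right) 3 = 5 \cdot 2 \cdot 2 \cdot 3 = 5 \cdot 4 \cdot 3 = 5 \cdot 12 = 60$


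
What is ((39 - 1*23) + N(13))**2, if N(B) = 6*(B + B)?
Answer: 29584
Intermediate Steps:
N(B) = 12*B (N(B) = 6*(2*B) = 12*B)
((39 - 1*23) + N(13))**2 = ((39 - 1*23) + 12*13)**2 = ((39 - 23) + 156)**2 = (16 + 156)**2 = 172**2 = 29584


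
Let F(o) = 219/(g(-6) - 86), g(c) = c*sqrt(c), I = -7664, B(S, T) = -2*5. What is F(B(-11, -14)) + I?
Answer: (-45984*sqrt(6) + 659323*I)/(2*(-43*I + 3*sqrt(6))) ≈ -7666.5 + 0.42284*I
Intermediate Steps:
B(S, T) = -10
g(c) = c**(3/2)
F(o) = 219/(-86 - 6*I*sqrt(6)) (F(o) = 219/((-6)**(3/2) - 86) = 219/(-6*I*sqrt(6) - 86) = 219/(-86 - 6*I*sqrt(6)))
F(B(-11, -14)) + I = (-9417/3806 + 657*I*sqrt(6)/3806) - 7664 = -29178601/3806 + 657*I*sqrt(6)/3806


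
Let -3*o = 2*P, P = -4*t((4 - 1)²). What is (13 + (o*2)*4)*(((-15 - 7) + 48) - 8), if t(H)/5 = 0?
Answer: 234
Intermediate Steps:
t(H) = 0 (t(H) = 5*0 = 0)
P = 0 (P = -4*0 = 0)
o = 0 (o = -2*0/3 = -⅓*0 = 0)
(13 + (o*2)*4)*(((-15 - 7) + 48) - 8) = (13 + (0*2)*4)*(((-15 - 7) + 48) - 8) = (13 + 0*4)*((-22 + 48) - 8) = (13 + 0)*(26 - 8) = 13*18 = 234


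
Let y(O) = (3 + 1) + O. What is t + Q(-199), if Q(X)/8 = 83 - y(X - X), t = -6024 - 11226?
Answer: -16618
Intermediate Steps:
y(O) = 4 + O
t = -17250
Q(X) = 632 (Q(X) = 8*(83 - (4 + (X - X))) = 8*(83 - (4 + 0)) = 8*(83 - 1*4) = 8*(83 - 4) = 8*79 = 632)
t + Q(-199) = -17250 + 632 = -16618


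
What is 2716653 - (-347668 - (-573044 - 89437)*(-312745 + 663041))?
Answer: -232061380055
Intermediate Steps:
2716653 - (-347668 - (-573044 - 89437)*(-312745 + 663041)) = 2716653 - (-347668 - (-662481)*350296) = 2716653 - (-347668 - 1*(-232064444376)) = 2716653 - (-347668 + 232064444376) = 2716653 - 1*232064096708 = 2716653 - 232064096708 = -232061380055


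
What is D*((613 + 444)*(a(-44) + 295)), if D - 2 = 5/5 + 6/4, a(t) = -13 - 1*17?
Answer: 2520945/2 ≈ 1.2605e+6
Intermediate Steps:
a(t) = -30 (a(t) = -13 - 17 = -30)
D = 9/2 (D = 2 + (5/5 + 6/4) = 2 + (5*(⅕) + 6*(¼)) = 2 + (1 + 3/2) = 2 + 5/2 = 9/2 ≈ 4.5000)
D*((613 + 444)*(a(-44) + 295)) = 9*((613 + 444)*(-30 + 295))/2 = 9*(1057*265)/2 = (9/2)*280105 = 2520945/2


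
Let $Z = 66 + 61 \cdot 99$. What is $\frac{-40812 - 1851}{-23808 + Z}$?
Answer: $\frac{14221}{5901} \approx 2.4099$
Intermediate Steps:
$Z = 6105$ ($Z = 66 + 6039 = 6105$)
$\frac{-40812 - 1851}{-23808 + Z} = \frac{-40812 - 1851}{-23808 + 6105} = - \frac{42663}{-17703} = \left(-42663\right) \left(- \frac{1}{17703}\right) = \frac{14221}{5901}$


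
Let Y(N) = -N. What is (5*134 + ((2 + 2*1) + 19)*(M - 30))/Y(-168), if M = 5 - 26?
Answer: -503/168 ≈ -2.9940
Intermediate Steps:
M = -21
(5*134 + ((2 + 2*1) + 19)*(M - 30))/Y(-168) = (5*134 + ((2 + 2*1) + 19)*(-21 - 30))/((-1*(-168))) = (670 + ((2 + 2) + 19)*(-51))/168 = (670 + (4 + 19)*(-51))*(1/168) = (670 + 23*(-51))*(1/168) = (670 - 1173)*(1/168) = -503*1/168 = -503/168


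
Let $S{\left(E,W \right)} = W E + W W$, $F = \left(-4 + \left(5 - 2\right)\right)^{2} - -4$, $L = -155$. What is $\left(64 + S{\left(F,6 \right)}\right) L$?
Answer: $-20150$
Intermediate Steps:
$F = 5$ ($F = \left(-4 + \left(5 - 2\right)\right)^{2} + 4 = \left(-4 + 3\right)^{2} + 4 = \left(-1\right)^{2} + 4 = 1 + 4 = 5$)
$S{\left(E,W \right)} = W^{2} + E W$ ($S{\left(E,W \right)} = E W + W^{2} = W^{2} + E W$)
$\left(64 + S{\left(F,6 \right)}\right) L = \left(64 + 6 \left(5 + 6\right)\right) \left(-155\right) = \left(64 + 6 \cdot 11\right) \left(-155\right) = \left(64 + 66\right) \left(-155\right) = 130 \left(-155\right) = -20150$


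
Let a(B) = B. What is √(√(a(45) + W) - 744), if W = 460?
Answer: √(-744 + √505) ≈ 26.861*I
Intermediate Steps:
√(√(a(45) + W) - 744) = √(√(45 + 460) - 744) = √(√505 - 744) = √(-744 + √505)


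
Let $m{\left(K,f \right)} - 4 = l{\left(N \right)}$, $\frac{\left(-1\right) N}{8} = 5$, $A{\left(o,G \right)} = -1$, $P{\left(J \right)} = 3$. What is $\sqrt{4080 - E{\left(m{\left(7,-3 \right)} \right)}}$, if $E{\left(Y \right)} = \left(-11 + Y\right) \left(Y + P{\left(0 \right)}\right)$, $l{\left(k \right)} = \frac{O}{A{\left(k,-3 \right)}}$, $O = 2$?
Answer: $5 \sqrt{165} \approx 64.226$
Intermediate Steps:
$N = -40$ ($N = \left(-8\right) 5 = -40$)
$l{\left(k \right)} = -2$ ($l{\left(k \right)} = \frac{2}{-1} = 2 \left(-1\right) = -2$)
$m{\left(K,f \right)} = 2$ ($m{\left(K,f \right)} = 4 - 2 = 2$)
$E{\left(Y \right)} = \left(-11 + Y\right) \left(3 + Y\right)$ ($E{\left(Y \right)} = \left(-11 + Y\right) \left(Y + 3\right) = \left(-11 + Y\right) \left(3 + Y\right)$)
$\sqrt{4080 - E{\left(m{\left(7,-3 \right)} \right)}} = \sqrt{4080 - \left(-33 + 2^{2} - 16\right)} = \sqrt{4080 - \left(-33 + 4 - 16\right)} = \sqrt{4080 - -45} = \sqrt{4080 + 45} = \sqrt{4125} = 5 \sqrt{165}$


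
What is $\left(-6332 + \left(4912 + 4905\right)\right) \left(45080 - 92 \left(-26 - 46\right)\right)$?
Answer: $180188440$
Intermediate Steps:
$\left(-6332 + \left(4912 + 4905\right)\right) \left(45080 - 92 \left(-26 - 46\right)\right) = \left(-6332 + 9817\right) \left(45080 - -6624\right) = 3485 \left(45080 + 6624\right) = 3485 \cdot 51704 = 180188440$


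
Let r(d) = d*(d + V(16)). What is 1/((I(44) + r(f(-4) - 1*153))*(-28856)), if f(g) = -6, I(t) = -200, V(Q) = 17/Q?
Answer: -2/1437724951 ≈ -1.3911e-9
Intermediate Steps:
r(d) = d*(17/16 + d) (r(d) = d*(d + 17/16) = d*(17/16 + d))
1/((I(44) + r(f(-4) - 1*153))*(-28856)) = 1/(-200 + (-6 - 1*153)*(17 + 16*(-6 - 1*153))/16*(-28856)) = -1/28856/(-200 + (-6 - 153)*(17 + 16*(-6 - 153))/16) = -1/28856/(-200 + (1/16)*(-159)*(17 + 16*(-159))) = -1/28856/(-200 + (1/16)*(-159)*(17 - 2544)) = -1/28856/(-200 + (1/16)*(-159)*(-2527)) = -1/28856/(-200 + 401793/16) = -1/28856/(398593/16) = (16/398593)*(-1/28856) = -2/1437724951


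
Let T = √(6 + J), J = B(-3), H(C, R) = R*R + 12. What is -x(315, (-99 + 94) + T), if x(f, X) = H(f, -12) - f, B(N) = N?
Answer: 159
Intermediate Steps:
H(C, R) = 12 + R² (H(C, R) = R² + 12 = 12 + R²)
J = -3
T = √3 (T = √(6 - 3) = √3 ≈ 1.7320)
x(f, X) = 156 - f (x(f, X) = (12 + (-12)²) - f = (12 + 144) - f = 156 - f)
-x(315, (-99 + 94) + T) = -(156 - 1*315) = -(156 - 315) = -1*(-159) = 159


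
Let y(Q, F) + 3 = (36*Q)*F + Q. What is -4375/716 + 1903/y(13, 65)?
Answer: -368069/60860 ≈ -6.0478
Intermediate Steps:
y(Q, F) = -3 + Q + 36*F*Q (y(Q, F) = -3 + ((36*Q)*F + Q) = -3 + (36*F*Q + Q) = -3 + (Q + 36*F*Q) = -3 + Q + 36*F*Q)
-4375/716 + 1903/y(13, 65) = -4375/716 + 1903/(-3 + 13 + 36*65*13) = -4375*1/716 + 1903/(-3 + 13 + 30420) = -4375/716 + 1903/30430 = -368069/60860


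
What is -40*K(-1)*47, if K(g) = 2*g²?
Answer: -3760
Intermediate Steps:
-40*K(-1)*47 = -80*(-1)²*47 = -80*47 = -3760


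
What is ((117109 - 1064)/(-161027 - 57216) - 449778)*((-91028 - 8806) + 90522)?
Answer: 914075381913888/218243 ≈ 4.1883e+9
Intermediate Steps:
((117109 - 1064)/(-161027 - 57216) - 449778)*((-91028 - 8806) + 90522) = (116045/(-218243) - 449778)*(-99834 + 90522) = (116045*(-1/218243) - 449778)*(-9312) = (-116045/218243 - 449778)*(-9312) = -98161016099/218243*(-9312) = 914075381913888/218243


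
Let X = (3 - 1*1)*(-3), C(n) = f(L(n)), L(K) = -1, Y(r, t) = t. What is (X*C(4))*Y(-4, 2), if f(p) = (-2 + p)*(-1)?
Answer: -36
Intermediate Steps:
f(p) = 2 - p
C(n) = 3 (C(n) = 2 - 1*(-1) = 2 + 1 = 3)
X = -6 (X = (3 - 1)*(-3) = 2*(-3) = -6)
(X*C(4))*Y(-4, 2) = -6*3*2 = -18*2 = -36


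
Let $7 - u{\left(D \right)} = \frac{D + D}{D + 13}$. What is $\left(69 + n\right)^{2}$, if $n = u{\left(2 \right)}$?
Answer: $\frac{1290496}{225} \approx 5735.5$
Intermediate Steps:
$u{\left(D \right)} = 7 - \frac{2 D}{13 + D}$ ($u{\left(D \right)} = 7 - \frac{D + D}{D + 13} = 7 - \frac{2 D}{13 + D}$)
$n = \frac{101}{15}$ ($n = \frac{91 + 5 \cdot 2}{13 + 2} = \frac{91 + 10}{15} = \frac{1}{15} \cdot 101 = \frac{101}{15} \approx 6.7333$)
$\left(69 + n\right)^{2} = \left(69 + \frac{101}{15}\right)^{2} = \left(\frac{1136}{15}\right)^{2} = \frac{1290496}{225}$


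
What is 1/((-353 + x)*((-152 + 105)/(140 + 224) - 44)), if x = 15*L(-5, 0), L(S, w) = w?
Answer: 364/5670239 ≈ 6.4195e-5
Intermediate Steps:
x = 0 (x = 15*0 = 0)
1/((-353 + x)*((-152 + 105)/(140 + 224) - 44)) = 1/((-353 + 0)*((-152 + 105)/(140 + 224) - 44)) = 1/(-353*(-47/364 - 44)) = 1/(-353*(-16063/364)) = 1/(5670239/364) = 364/5670239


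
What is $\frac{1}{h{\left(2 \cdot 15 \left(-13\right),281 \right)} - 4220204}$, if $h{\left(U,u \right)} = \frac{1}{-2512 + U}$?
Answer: $- \frac{2902}{12247032009} \approx -2.3696 \cdot 10^{-7}$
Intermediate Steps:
$\frac{1}{h{\left(2 \cdot 15 \left(-13\right),281 \right)} - 4220204} = \frac{1}{\frac{1}{-2512 + 2 \cdot 15 \left(-13\right)} - 4220204} = \frac{1}{\frac{1}{-2512 + 30 \left(-13\right)} - 4220204} = \frac{1}{\frac{1}{-2512 - 390} - 4220204} = \frac{1}{\frac{1}{-2902} - 4220204} = \frac{1}{- \frac{1}{2902} - 4220204} = \frac{1}{- \frac{12247032009}{2902}} = - \frac{2902}{12247032009}$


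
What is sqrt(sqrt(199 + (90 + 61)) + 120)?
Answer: sqrt(120 + 5*sqrt(14)) ≈ 11.777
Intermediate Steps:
sqrt(sqrt(199 + (90 + 61)) + 120) = sqrt(sqrt(199 + 151) + 120) = sqrt(sqrt(350) + 120) = sqrt(5*sqrt(14) + 120) = sqrt(120 + 5*sqrt(14))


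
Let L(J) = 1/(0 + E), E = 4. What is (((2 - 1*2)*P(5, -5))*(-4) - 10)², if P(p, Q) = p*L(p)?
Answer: 100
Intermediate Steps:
L(J) = ¼ (L(J) = 1/(0 + 4) = 1/4 = ¼)
P(p, Q) = p/4 (P(p, Q) = p*(¼) = p/4)
(((2 - 1*2)*P(5, -5))*(-4) - 10)² = (((2 - 1*2)*((¼)*5))*(-4) - 10)² = (((2 - 2)*(5/4))*(-4) - 10)² = ((0*(5/4))*(-4) - 10)² = (0*(-4) - 10)² = (0 - 10)² = (-10)² = 100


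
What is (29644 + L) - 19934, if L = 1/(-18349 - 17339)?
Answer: 346530479/35688 ≈ 9710.0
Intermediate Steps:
L = -1/35688 (L = 1/(-35688) = -1/35688 ≈ -2.8021e-5)
(29644 + L) - 19934 = (29644 - 1/35688) - 19934 = 1057935071/35688 - 19934 = 346530479/35688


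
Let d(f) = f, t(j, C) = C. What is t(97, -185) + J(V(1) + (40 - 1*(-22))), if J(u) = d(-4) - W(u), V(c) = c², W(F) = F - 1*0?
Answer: -252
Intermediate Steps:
W(F) = F (W(F) = F + 0 = F)
J(u) = -4 - u
t(97, -185) + J(V(1) + (40 - 1*(-22))) = -185 + (-4 - (1² + (40 - 1*(-22)))) = -185 + (-4 - (1 + (40 + 22))) = -185 + (-4 - (1 + 62)) = -185 + (-4 - 1*63) = -185 + (-4 - 63) = -185 - 67 = -252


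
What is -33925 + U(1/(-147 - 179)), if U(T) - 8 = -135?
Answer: -34052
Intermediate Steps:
U(T) = -127 (U(T) = 8 - 135 = -127)
-33925 + U(1/(-147 - 179)) = -33925 - 127 = -34052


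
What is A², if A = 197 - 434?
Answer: 56169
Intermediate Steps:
A = -237
A² = (-237)² = 56169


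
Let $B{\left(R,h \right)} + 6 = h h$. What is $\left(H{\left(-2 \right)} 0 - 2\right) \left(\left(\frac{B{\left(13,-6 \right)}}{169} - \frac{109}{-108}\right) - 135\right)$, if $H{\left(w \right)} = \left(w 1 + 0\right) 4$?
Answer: $\frac{2442359}{9126} \approx 267.63$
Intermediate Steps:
$B{\left(R,h \right)} = -6 + h^{2}$ ($B{\left(R,h \right)} = -6 + h h = -6 + h^{2}$)
$H{\left(w \right)} = 4 w$ ($H{\left(w \right)} = \left(w + 0\right) 4 = w 4 = 4 w$)
$\left(H{\left(-2 \right)} 0 - 2\right) \left(\left(\frac{B{\left(13,-6 \right)}}{169} - \frac{109}{-108}\right) - 135\right) = \left(4 \left(-2\right) 0 - 2\right) \left(\left(\frac{-6 + \left(-6\right)^{2}}{169} - \frac{109}{-108}\right) - 135\right) = \left(\left(-8\right) 0 - 2\right) \left(\left(\left(-6 + 36\right) \frac{1}{169} - - \frac{109}{108}\right) - 135\right) = \left(0 - 2\right) \left(\left(30 \cdot \frac{1}{169} + \frac{109}{108}\right) - 135\right) = - 2 \left(\left(\frac{30}{169} + \frac{109}{108}\right) - 135\right) = - 2 \left(\frac{21661}{18252} - 135\right) = \left(-2\right) \left(- \frac{2442359}{18252}\right) = \frac{2442359}{9126}$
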